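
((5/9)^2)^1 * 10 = 250/81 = 3.09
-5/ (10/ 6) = -3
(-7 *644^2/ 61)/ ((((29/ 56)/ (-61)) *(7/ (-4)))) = -3203478.07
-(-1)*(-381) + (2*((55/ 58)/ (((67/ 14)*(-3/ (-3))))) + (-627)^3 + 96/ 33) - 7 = -5268279237437/ 21373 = -246492267.69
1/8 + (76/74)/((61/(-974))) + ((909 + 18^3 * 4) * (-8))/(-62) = 1741384079/559736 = 3111.08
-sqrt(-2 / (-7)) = -0.53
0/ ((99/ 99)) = 0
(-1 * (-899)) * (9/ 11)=8091/ 11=735.55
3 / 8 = 0.38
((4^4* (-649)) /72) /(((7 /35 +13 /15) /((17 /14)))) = -55165 /21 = -2626.90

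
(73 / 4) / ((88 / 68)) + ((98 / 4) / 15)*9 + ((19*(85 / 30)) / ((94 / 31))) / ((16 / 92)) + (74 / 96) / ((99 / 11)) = 36564431 / 279180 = 130.97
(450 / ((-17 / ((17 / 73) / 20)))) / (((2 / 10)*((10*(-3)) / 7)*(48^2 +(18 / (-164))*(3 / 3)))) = 1435 / 9194058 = 0.00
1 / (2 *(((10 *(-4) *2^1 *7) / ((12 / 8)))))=-3 / 2240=-0.00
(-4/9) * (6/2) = -4/3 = -1.33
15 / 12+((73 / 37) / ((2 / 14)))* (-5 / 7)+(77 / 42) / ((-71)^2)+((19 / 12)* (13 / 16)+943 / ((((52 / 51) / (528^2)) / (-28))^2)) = 334505655889900180332843275 / 6052103616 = 55270973055643761.86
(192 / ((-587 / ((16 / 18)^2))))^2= 0.07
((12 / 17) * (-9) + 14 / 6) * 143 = -29315 / 51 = -574.80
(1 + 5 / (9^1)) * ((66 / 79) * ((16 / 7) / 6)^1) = 0.50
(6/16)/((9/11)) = 11/24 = 0.46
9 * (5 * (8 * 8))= 2880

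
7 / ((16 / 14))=49 / 8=6.12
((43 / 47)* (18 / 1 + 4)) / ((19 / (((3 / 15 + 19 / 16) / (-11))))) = -4773 / 35720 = -0.13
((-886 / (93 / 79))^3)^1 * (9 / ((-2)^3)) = 42863975944973 / 89373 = 479607666.13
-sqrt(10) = -3.16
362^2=131044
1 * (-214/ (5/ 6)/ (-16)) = 321/ 20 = 16.05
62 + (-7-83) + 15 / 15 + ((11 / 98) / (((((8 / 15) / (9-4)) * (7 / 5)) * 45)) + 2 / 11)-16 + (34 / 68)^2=-7706243 / 181104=-42.55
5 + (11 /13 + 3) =8.85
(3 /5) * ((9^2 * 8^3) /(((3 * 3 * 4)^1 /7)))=24192 /5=4838.40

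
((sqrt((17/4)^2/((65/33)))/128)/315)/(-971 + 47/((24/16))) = -17 * sqrt(2145)/9850713600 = -0.00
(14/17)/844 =7/7174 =0.00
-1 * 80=-80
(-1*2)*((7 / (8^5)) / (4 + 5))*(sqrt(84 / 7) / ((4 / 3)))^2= -21 / 65536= -0.00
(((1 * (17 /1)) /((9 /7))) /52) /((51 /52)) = 7 /27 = 0.26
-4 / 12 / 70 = -1 / 210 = -0.00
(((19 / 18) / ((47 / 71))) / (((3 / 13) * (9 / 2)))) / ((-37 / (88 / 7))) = -1543256 / 2958039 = -0.52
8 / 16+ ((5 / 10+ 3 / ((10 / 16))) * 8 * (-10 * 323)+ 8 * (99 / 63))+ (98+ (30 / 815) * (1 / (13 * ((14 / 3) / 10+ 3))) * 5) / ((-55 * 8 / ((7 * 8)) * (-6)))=-17427561221537 / 127267140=-136936.85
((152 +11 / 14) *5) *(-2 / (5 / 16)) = -34224 / 7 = -4889.14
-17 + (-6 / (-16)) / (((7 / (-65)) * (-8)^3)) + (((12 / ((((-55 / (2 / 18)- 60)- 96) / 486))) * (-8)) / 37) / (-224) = -3913952297 / 230207488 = -17.00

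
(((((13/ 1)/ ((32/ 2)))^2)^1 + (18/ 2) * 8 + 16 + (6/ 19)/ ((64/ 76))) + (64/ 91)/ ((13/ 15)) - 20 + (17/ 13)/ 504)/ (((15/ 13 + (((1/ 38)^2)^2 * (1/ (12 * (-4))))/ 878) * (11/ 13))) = 71.54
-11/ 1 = -11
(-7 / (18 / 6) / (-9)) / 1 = 7 / 27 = 0.26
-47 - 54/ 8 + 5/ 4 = -105/ 2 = -52.50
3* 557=1671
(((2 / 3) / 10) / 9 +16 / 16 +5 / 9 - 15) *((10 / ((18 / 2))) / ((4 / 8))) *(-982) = 7125392 / 243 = 29322.60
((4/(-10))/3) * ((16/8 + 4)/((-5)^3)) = 4/625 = 0.01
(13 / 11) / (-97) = -13 / 1067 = -0.01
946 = 946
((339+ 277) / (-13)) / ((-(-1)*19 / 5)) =-12.47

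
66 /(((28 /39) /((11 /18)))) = 1573 /28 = 56.18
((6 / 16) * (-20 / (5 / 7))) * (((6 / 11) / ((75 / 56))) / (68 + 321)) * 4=-4704 / 106975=-0.04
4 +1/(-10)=39/10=3.90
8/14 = 4/7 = 0.57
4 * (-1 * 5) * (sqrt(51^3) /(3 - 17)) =510 * sqrt(51) /7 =520.30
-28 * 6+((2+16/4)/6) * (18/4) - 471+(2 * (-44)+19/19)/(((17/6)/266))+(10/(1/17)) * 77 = 145783/34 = 4287.74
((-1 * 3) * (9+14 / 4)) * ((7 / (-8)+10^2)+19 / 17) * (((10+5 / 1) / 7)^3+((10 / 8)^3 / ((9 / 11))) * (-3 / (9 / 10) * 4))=555246528125 / 6717312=82659.04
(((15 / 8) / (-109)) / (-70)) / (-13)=-3 / 158704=-0.00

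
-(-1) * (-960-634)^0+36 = 37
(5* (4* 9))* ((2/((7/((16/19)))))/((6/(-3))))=-2880/133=-21.65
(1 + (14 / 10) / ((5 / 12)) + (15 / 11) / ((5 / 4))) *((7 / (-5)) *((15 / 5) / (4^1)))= -31479 / 5500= -5.72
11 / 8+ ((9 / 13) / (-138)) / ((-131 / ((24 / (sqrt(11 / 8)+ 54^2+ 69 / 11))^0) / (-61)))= 430127 / 313352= 1.37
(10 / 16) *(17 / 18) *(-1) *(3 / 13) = -85 / 624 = -0.14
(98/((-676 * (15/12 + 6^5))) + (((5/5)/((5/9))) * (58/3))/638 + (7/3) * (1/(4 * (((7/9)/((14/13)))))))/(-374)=-29331493/12722958820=-0.00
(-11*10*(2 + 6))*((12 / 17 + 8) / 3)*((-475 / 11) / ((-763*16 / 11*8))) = -966625 / 77826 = -12.42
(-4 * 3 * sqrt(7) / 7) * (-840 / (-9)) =-160 * sqrt(7) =-423.32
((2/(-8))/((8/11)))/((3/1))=-11/96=-0.11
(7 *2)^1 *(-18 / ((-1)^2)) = -252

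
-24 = -24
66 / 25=2.64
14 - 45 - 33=-64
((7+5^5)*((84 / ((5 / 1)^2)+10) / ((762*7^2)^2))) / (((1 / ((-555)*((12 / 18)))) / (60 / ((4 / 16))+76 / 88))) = -813885522 / 304273585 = -2.67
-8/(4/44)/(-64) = 11/8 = 1.38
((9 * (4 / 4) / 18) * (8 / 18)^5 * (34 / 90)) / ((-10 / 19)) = -82688 / 13286025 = -0.01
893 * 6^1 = 5358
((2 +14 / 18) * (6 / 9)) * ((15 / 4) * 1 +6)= 325 / 18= 18.06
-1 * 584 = -584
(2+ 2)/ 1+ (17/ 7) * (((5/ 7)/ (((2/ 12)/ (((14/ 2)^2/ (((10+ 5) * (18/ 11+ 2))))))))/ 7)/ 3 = 1867/ 420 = 4.45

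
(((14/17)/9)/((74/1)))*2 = 14/5661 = 0.00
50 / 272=25 / 136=0.18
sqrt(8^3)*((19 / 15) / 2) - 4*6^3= -864 + 152*sqrt(2) / 15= -849.67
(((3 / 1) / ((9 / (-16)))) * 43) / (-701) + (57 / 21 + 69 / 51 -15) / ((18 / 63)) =-2712611 / 71502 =-37.94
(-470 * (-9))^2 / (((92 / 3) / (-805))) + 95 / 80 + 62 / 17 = -127755304685 / 272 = -469688620.17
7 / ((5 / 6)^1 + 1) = 42 / 11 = 3.82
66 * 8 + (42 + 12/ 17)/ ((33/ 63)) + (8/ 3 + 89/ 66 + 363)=1095683/ 1122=976.54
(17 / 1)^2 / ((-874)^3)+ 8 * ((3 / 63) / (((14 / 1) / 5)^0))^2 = 5340893543 / 294423782184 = 0.02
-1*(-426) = 426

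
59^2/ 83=3481/ 83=41.94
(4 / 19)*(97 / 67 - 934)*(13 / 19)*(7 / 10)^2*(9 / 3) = -197.46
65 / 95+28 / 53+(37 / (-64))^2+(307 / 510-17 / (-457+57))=11523435149 / 5258956800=2.19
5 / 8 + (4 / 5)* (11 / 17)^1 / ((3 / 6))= 1129 / 680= 1.66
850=850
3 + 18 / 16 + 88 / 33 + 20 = 643 / 24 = 26.79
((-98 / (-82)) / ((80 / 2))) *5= 49 / 328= 0.15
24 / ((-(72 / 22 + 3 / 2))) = -176 / 35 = -5.03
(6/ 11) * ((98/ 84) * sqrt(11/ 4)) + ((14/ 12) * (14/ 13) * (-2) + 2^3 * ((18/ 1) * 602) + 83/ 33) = 7 * sqrt(11)/ 22 + 37189153/ 429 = 86689.06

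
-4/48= -1/12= -0.08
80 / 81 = 0.99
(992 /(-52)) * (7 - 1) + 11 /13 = -1477 /13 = -113.62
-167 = -167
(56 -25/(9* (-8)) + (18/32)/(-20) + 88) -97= 136279/2880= 47.32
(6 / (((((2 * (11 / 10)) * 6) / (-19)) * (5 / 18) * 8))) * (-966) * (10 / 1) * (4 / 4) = 412965 / 11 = 37542.27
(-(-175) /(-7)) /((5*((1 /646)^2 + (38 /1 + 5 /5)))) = -417316 /3255065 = -0.13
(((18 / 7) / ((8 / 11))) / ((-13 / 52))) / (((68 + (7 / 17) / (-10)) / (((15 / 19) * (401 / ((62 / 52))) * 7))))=-877347900 / 2268239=-386.80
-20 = -20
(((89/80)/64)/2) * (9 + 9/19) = 0.08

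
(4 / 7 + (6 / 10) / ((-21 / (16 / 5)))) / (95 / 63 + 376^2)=756 / 222669575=0.00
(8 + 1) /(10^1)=9 /10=0.90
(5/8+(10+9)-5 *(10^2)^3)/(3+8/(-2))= 39999843/8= 4999980.38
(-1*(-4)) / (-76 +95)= 4 / 19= 0.21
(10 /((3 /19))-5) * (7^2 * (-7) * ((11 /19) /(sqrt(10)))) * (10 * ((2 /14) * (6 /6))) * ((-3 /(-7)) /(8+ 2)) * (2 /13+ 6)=-107800 * sqrt(10) /247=-1380.14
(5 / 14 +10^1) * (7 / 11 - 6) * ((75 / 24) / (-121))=1.43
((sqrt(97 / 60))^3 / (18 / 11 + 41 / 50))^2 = 552167165 / 788486832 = 0.70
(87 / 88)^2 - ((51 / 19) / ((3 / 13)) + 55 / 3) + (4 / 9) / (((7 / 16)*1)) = -259284995 / 9269568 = -27.97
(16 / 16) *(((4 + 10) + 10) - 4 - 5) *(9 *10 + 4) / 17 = 82.94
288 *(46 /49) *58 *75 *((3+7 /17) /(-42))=-557078400 /5831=-95537.37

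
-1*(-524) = 524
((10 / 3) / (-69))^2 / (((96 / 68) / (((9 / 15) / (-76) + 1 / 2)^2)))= 594473 / 1484974944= 0.00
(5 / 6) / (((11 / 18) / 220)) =300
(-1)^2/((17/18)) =18/17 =1.06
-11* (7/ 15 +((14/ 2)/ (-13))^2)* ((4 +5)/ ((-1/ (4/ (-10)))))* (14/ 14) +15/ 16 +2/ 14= -13666631/ 473200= -28.88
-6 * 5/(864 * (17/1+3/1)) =-1/576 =-0.00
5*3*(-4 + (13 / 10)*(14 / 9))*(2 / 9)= -178 / 27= -6.59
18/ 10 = 1.80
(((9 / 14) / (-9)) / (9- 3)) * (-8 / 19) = 2 / 399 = 0.01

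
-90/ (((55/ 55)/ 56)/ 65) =-327600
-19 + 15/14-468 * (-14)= 6534.07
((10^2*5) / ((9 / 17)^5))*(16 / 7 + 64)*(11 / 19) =3623475064000 / 7853517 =461382.47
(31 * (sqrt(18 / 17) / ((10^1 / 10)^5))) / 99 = 31 * sqrt(34) / 561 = 0.32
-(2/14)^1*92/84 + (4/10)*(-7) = -2173/735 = -2.96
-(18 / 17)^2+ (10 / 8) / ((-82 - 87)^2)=-37013611 / 33016516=-1.12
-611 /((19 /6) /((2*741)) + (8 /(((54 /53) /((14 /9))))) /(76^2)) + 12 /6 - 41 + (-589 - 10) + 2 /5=-13997500664 /96965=-144356.22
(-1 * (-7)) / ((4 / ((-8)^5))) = -57344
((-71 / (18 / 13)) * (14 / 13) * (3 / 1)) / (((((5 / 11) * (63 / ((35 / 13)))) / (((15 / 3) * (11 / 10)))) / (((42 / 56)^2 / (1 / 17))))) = -1022329 / 1248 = -819.17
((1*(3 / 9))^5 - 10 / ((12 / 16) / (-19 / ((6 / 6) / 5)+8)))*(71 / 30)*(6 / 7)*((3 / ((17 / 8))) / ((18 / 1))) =80054204 / 433755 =184.56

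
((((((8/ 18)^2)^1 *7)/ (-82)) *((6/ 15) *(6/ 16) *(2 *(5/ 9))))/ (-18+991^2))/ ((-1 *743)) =28/ 7269730196067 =0.00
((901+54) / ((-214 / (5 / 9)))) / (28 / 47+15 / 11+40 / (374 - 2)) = -76528925 / 63801318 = -1.20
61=61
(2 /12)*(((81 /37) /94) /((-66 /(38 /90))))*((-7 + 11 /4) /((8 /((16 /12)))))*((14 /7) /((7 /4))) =323 /16068360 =0.00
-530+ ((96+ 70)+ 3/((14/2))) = -2545/7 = -363.57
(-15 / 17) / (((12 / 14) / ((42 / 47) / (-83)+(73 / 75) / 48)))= -935011 / 95496480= -0.01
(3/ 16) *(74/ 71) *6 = 333/ 284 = 1.17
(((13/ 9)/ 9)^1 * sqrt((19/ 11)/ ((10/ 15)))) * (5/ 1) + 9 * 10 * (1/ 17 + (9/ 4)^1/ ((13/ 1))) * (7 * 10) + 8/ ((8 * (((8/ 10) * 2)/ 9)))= 65 * sqrt(1254)/ 1782 + 2592945/ 1768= 1467.89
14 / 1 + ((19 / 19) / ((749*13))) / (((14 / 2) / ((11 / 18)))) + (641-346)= 379100369 / 1226862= 309.00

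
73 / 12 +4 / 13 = 997 / 156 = 6.39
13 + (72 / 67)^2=63541 / 4489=14.15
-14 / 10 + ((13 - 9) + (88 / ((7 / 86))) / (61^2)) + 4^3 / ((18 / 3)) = 5296873 / 390705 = 13.56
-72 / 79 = -0.91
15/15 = 1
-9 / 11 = -0.82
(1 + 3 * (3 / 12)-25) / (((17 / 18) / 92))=-38502 / 17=-2264.82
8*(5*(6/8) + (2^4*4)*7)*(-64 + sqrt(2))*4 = -925184 + 14456*sqrt(2) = -904740.13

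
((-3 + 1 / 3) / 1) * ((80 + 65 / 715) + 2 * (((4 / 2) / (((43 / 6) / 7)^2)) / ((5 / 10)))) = -233.93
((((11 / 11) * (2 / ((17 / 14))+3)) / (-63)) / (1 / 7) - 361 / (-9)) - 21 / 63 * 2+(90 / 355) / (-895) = 378471266 / 9722385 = 38.93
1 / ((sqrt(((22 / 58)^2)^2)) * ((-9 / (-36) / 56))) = 188384 / 121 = 1556.89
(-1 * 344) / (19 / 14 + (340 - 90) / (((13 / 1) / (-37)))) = 62608 / 129253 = 0.48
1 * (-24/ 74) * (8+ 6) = -168/ 37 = -4.54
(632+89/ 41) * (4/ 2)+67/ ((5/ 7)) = 279239/ 205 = 1362.14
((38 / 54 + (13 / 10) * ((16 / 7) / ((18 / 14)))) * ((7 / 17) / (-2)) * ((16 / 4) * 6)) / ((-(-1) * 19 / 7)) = -79772 / 14535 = -5.49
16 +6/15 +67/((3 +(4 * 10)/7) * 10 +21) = 64419/3785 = 17.02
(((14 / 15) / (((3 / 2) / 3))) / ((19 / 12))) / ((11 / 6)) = 672 / 1045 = 0.64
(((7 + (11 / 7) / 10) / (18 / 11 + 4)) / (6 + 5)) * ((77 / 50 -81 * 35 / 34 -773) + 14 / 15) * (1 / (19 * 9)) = -90909289 / 157704750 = -0.58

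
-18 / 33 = -6 / 11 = -0.55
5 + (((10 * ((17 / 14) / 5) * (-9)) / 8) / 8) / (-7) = 15833 / 3136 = 5.05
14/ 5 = 2.80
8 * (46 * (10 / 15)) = 736 / 3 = 245.33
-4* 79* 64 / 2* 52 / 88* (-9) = 591552 / 11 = 53777.45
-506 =-506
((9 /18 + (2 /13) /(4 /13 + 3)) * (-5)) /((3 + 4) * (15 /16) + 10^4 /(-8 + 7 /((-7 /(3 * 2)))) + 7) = 13160 /3374683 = 0.00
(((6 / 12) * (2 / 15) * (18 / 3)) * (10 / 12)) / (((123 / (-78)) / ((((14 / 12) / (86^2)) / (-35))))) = 13 / 13645620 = 0.00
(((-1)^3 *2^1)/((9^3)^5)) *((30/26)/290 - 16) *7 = 0.00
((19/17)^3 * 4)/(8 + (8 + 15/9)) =82308/260389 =0.32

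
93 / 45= 2.07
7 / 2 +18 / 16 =37 / 8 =4.62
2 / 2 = 1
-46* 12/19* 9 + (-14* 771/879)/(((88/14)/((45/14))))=-65585601/244948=-267.75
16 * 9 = 144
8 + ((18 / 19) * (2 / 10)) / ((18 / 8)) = 768 / 95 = 8.08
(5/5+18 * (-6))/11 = -107/11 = -9.73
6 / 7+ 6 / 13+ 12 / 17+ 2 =6226 / 1547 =4.02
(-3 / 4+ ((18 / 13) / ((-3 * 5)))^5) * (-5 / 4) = 3480902979 / 3712930000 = 0.94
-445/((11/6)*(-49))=2670/539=4.95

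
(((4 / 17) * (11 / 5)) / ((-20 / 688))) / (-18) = 3784 / 3825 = 0.99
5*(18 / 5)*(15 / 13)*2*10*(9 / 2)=24300 / 13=1869.23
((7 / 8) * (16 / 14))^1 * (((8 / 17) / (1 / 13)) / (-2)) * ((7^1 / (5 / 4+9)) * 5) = -7280 / 697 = -10.44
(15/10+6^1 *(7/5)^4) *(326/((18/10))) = 1667327/375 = 4446.21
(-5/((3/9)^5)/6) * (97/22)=-39285/44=-892.84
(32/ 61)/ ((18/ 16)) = 256/ 549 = 0.47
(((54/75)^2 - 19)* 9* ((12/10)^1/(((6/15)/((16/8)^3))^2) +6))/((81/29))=-18088866/625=-28942.19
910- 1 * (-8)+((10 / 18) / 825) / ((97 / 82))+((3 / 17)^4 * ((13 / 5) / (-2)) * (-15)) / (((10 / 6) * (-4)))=88353848042963 / 96246259560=918.00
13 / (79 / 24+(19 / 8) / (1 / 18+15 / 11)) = 2.62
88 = 88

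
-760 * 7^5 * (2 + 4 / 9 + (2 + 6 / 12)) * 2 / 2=-568412740 / 9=-63156971.11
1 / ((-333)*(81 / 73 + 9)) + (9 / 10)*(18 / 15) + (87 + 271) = 2206131833 / 6143850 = 359.08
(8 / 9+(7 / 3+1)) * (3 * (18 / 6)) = 38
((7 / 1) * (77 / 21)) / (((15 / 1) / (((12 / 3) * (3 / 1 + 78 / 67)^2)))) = 2663892 / 22445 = 118.69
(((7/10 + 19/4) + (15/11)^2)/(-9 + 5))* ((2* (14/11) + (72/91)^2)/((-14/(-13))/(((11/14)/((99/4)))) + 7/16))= -104290012/618322705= -0.17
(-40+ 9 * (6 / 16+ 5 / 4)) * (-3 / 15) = 203 / 40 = 5.08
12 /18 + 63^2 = 11909 /3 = 3969.67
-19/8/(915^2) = -19/6697800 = -0.00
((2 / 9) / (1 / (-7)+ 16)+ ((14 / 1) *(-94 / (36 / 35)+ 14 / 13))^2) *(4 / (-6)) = -1619384990510 / 1519479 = -1065750.16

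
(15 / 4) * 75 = 1125 / 4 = 281.25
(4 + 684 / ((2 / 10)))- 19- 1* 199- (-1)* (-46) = 3160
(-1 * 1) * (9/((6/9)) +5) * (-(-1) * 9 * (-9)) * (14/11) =20979/11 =1907.18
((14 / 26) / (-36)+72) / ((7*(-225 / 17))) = -572713 / 737100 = -0.78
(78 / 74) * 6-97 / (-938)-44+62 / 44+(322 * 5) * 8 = 2451670105 / 190883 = 12843.84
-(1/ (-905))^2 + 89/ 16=72893209/ 13104400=5.56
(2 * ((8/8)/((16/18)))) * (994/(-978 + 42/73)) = -36281/15856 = -2.29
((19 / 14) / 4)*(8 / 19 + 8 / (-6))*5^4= -8125 / 42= -193.45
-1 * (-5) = 5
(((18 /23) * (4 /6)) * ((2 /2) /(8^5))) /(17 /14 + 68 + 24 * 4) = 7 /72634368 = 0.00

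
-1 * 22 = -22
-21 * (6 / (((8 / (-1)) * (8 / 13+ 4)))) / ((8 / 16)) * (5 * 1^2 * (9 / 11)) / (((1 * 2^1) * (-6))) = -819 / 352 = -2.33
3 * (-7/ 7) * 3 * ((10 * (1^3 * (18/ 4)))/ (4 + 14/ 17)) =-6885/ 82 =-83.96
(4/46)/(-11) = -2/253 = -0.01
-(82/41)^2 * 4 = -16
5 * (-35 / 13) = -175 / 13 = -13.46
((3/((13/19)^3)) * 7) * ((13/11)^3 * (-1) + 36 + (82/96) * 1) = 107985222079/46787312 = 2308.00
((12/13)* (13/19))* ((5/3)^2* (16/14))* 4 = 8.02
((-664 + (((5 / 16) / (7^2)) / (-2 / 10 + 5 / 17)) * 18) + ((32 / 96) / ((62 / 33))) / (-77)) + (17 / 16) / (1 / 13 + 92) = -11017863655 / 16623936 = -662.77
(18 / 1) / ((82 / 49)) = 441 / 41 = 10.76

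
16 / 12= 4 / 3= 1.33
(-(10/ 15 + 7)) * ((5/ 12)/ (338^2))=-115/ 4112784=-0.00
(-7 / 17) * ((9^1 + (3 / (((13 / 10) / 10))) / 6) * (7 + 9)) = -18704 / 221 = -84.63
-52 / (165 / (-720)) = 2496 / 11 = 226.91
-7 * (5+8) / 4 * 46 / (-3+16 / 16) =2093 / 4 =523.25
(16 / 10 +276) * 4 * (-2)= -2220.80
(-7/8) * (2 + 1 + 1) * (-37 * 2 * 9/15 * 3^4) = 62937/5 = 12587.40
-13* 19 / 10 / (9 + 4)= -19 / 10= -1.90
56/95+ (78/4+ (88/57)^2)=730147/32490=22.47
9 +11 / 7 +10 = 144 / 7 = 20.57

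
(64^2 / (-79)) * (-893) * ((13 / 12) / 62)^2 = 9658688 / 683271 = 14.14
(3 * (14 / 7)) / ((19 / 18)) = 108 / 19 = 5.68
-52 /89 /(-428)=13 /9523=0.00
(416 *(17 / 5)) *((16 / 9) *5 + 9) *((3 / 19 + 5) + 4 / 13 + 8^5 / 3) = 709232985664 / 2565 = 276504087.98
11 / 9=1.22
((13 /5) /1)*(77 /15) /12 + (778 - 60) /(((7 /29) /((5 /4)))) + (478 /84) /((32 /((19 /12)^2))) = 17997746351 /4838400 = 3719.77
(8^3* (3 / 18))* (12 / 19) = 1024 / 19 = 53.89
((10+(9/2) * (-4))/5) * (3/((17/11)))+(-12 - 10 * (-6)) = 3816/85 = 44.89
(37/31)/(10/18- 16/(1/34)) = -0.00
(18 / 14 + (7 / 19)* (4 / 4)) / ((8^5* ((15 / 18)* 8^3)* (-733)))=-0.00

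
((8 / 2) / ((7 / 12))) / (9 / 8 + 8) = 384 / 511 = 0.75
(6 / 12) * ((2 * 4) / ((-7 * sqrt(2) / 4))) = -8 * sqrt(2) / 7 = -1.62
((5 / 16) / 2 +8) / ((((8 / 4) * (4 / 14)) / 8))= 1827 / 16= 114.19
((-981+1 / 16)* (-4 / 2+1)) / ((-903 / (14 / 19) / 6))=-365 / 76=-4.80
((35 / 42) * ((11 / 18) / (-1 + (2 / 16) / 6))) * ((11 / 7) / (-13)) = 2420 / 38493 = 0.06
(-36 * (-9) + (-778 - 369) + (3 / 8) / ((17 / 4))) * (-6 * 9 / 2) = 755433 / 34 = 22218.62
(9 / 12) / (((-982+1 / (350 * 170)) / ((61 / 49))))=-0.00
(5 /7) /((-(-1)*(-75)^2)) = 1 /7875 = 0.00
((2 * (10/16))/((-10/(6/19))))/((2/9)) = -0.18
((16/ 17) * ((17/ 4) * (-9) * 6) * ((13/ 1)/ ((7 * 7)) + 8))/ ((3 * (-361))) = 29160/ 17689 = 1.65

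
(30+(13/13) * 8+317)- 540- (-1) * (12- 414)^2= 161419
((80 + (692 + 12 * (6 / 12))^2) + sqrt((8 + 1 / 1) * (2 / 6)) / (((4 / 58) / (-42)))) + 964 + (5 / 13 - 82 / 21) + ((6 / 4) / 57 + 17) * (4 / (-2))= 2532347486 / 5187 - 609 * sqrt(3)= 487155.61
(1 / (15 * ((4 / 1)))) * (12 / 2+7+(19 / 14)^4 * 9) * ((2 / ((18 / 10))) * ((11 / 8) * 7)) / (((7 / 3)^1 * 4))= 18395267 / 22127616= 0.83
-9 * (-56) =504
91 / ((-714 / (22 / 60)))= -143 / 3060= -0.05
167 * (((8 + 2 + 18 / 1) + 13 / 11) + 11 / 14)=770705 / 154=5004.58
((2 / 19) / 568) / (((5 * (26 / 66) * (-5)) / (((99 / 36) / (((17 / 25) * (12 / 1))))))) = -121 / 19080256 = -0.00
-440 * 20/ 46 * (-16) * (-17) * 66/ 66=-1196800/ 23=-52034.78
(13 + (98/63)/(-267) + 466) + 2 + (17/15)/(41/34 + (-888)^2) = 154941981313843/322128602055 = 480.99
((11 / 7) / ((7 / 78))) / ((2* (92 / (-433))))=-185757 / 4508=-41.21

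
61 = 61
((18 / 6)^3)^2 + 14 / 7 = 731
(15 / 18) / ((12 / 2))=5 / 36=0.14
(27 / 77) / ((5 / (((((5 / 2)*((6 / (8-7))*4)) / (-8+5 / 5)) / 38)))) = -162 / 10241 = -0.02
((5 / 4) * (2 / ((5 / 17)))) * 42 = 357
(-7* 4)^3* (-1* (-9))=-197568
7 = 7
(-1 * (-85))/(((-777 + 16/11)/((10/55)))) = -170/8531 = -0.02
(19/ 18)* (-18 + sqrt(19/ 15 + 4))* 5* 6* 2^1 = -1140 + 38* sqrt(1185)/ 9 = -994.65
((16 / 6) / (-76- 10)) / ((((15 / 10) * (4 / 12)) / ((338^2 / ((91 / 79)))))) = -5554016 / 903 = -6150.63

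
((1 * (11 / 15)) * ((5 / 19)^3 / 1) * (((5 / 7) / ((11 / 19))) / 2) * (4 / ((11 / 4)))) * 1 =1000 / 83391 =0.01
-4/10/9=-2/45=-0.04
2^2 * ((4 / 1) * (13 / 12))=52 / 3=17.33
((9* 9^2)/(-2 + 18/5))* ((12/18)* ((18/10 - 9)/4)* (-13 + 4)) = 19683/4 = 4920.75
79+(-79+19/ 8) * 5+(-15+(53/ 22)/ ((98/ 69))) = -1368753/ 4312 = -317.43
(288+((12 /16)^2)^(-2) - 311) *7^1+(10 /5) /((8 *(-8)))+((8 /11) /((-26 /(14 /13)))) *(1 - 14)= -138.52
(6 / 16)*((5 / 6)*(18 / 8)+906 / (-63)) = -2101 / 448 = -4.69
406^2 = 164836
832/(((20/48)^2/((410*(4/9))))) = 873267.20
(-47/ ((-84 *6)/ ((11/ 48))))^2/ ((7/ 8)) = 267289/ 512096256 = 0.00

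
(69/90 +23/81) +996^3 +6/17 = 13605420098047/13770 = 988047937.40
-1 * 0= 0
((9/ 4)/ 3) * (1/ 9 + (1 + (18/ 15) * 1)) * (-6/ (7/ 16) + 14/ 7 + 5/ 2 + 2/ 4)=-1586/ 105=-15.10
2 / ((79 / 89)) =178 / 79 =2.25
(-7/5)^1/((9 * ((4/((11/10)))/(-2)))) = 77/900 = 0.09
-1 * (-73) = 73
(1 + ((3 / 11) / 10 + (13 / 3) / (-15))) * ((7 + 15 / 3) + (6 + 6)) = 2924 / 165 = 17.72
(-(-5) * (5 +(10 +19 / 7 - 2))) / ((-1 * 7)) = -550 / 49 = -11.22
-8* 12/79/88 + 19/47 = 15947/40843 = 0.39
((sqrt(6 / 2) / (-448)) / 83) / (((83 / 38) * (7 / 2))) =-19 * sqrt(3) / 5400976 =-0.00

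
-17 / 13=-1.31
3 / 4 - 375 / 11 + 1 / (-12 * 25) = -27509 / 825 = -33.34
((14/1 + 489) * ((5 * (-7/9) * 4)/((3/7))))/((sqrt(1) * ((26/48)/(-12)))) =15774080/39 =404463.59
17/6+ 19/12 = 53/12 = 4.42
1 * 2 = 2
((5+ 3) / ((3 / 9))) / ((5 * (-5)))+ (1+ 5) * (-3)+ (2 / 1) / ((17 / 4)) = -18.49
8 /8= 1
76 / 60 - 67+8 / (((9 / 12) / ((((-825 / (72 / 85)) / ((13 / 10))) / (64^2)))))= -20272823 / 299520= -67.68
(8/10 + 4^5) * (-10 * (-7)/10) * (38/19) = 71736/5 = 14347.20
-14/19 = -0.74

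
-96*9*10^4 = -8640000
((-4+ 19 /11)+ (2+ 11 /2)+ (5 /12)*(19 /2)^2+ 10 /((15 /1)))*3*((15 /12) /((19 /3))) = 25.76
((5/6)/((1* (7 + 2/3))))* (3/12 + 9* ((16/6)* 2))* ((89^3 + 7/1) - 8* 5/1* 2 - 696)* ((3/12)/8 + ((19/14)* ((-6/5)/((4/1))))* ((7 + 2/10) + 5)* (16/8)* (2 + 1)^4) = -2187198121715/736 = -2971736578.42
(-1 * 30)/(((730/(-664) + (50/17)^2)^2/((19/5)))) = -349828710752/174973995075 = -2.00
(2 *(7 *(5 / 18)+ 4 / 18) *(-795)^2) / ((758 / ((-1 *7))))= -19171425 / 758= -25292.12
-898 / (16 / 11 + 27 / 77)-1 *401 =-124885 / 139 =-898.45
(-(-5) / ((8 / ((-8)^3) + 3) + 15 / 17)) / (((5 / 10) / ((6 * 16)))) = 1044480 / 4207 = 248.27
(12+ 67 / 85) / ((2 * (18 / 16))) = 4348 / 765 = 5.68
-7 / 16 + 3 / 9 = -5 / 48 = -0.10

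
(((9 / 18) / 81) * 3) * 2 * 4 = 4 / 27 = 0.15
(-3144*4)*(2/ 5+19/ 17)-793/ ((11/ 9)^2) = -201758589/ 10285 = -19616.78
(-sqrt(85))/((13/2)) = -2 * sqrt(85)/13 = -1.42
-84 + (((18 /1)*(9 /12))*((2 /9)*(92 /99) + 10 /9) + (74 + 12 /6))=323 /33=9.79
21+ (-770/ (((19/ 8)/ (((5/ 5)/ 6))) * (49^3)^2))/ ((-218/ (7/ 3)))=110566179488551/ 5265056166111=21.00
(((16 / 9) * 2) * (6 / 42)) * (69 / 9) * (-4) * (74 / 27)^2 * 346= -5577985024 / 137781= -40484.43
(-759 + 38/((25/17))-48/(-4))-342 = -26579/25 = -1063.16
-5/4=-1.25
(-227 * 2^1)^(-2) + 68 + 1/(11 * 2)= 154277837/2267276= 68.05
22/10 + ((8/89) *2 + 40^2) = 713059/445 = 1602.38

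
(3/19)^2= 9/361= 0.02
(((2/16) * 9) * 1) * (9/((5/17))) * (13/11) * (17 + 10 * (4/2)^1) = 662337/440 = 1505.31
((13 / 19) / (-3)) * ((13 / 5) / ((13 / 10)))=-26 / 57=-0.46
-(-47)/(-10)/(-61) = 47/610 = 0.08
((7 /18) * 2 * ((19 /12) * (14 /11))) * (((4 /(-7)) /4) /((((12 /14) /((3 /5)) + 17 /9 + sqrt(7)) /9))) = -53067 /31796 + 175959 * sqrt(7) /349756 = -0.34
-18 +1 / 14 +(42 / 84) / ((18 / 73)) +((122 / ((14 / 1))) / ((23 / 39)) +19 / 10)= 3211 / 4140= 0.78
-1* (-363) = 363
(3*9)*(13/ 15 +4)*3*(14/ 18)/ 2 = 1533/ 10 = 153.30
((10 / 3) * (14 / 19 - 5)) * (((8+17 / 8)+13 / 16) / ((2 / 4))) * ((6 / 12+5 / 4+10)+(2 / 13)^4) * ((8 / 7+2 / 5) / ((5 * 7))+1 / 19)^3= -413411184259357887 / 125114604894734000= -3.30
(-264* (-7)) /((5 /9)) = 3326.40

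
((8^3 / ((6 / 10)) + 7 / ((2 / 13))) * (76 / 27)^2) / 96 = 1946873 / 26244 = 74.18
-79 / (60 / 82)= -3239 / 30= -107.97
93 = 93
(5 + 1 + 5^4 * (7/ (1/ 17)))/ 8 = 9297.62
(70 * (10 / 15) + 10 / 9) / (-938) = -215 / 4221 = -0.05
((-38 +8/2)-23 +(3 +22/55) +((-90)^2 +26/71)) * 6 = 48280.60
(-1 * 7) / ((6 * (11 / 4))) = -0.42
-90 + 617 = 527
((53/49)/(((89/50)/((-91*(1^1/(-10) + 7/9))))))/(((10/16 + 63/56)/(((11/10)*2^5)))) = -29588416/39249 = -753.86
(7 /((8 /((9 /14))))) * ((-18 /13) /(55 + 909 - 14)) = -81 /98800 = -0.00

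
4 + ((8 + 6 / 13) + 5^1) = 227 / 13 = 17.46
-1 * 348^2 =-121104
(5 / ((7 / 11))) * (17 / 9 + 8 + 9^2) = 44990 / 63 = 714.13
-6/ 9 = -2/ 3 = -0.67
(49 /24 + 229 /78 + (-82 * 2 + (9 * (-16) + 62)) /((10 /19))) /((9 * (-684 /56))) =5049653 /1200420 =4.21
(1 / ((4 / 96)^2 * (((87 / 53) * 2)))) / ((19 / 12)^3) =8792064 / 198911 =44.20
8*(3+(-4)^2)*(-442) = -67184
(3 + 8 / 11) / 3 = 41 / 33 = 1.24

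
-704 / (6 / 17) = -5984 / 3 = -1994.67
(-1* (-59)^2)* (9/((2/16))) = -250632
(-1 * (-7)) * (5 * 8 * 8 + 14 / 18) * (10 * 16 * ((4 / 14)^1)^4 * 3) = 7390720 / 1029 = 7182.43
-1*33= -33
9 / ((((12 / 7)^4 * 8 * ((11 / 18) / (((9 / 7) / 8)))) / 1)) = 3087 / 90112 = 0.03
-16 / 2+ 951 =943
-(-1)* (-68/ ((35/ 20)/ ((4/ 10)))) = -544/ 35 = -15.54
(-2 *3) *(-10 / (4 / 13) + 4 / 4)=189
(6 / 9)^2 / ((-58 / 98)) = -196 / 261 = -0.75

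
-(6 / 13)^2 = -0.21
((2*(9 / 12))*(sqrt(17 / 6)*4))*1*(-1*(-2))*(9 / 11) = 18*sqrt(102) / 11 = 16.53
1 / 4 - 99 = -395 / 4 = -98.75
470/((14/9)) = 2115/7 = 302.14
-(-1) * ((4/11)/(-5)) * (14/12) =-14/165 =-0.08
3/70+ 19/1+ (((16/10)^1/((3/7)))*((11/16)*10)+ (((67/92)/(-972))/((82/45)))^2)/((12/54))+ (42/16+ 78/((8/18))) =1614320044489283/5163050833920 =312.67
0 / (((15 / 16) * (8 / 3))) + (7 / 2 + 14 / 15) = 133 / 30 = 4.43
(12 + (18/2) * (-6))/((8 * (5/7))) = -7.35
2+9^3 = 731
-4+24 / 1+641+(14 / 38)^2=238670 / 361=661.14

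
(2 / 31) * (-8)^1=-16 / 31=-0.52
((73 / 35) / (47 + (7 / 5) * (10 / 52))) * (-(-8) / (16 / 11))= 10439 / 43015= 0.24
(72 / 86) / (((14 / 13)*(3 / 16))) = 1248 / 301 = 4.15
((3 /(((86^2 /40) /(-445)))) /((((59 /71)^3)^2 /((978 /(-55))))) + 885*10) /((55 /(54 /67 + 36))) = 3909599127322807448052 /632279576934808363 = 6183.34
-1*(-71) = 71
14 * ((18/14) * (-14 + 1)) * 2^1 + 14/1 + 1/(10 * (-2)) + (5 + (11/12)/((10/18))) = -2237/5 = -447.40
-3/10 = -0.30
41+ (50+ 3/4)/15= 44.38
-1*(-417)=417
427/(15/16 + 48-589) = -6832/8641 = -0.79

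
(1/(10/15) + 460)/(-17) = -923/34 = -27.15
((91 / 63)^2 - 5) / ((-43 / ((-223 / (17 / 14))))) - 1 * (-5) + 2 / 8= -1703737 / 236844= -7.19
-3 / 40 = -0.08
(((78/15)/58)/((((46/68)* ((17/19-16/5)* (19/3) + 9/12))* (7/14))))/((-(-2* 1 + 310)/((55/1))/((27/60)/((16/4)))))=1989/5173252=0.00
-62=-62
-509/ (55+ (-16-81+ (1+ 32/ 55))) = 27995/ 2223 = 12.59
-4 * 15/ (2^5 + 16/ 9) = -135/ 76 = -1.78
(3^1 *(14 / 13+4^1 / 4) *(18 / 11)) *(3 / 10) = 2187 / 715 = 3.06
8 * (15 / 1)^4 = 405000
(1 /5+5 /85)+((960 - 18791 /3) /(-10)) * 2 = 270553 /255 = 1060.99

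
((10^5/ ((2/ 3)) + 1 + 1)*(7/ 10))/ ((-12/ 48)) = -2100028/ 5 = -420005.60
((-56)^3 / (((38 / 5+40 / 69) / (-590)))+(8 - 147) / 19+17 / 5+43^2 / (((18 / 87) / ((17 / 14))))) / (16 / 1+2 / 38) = 142751226399137 / 180749100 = 789775.59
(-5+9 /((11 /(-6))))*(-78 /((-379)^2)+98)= -1534364660 /1580051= -971.09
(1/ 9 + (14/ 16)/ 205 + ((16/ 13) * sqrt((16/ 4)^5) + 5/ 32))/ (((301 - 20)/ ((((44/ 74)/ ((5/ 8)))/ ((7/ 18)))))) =334806571/ 969780175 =0.35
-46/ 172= -23/ 86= -0.27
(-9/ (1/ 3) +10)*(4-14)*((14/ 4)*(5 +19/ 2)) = 17255/ 2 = 8627.50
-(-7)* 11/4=77/4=19.25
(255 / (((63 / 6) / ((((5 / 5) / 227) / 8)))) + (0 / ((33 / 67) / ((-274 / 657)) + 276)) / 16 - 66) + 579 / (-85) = -72.80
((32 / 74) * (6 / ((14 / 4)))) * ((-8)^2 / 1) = 12288 / 259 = 47.44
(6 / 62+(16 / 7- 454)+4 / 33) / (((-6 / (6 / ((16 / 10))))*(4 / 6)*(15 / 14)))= 3233165 / 8184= 395.06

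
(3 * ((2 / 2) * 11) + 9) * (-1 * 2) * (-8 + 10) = -168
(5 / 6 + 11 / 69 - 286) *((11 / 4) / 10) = -432641 / 5520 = -78.38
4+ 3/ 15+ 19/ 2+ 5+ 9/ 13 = 2521/ 130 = 19.39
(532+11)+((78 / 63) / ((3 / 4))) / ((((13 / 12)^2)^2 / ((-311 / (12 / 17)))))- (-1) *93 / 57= 4846084 / 292201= 16.58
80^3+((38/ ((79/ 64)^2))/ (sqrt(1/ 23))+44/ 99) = 155648* sqrt(23)/ 6241+4608004/ 9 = 512120.05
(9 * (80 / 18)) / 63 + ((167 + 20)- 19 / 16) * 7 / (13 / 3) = 3941599 / 13104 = 300.79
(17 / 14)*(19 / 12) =323 / 168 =1.92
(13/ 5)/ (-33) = -13/ 165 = -0.08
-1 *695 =-695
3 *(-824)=-2472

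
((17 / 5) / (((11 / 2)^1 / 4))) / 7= 136 / 385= 0.35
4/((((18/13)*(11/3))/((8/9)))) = 208/297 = 0.70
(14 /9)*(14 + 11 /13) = 2702 /117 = 23.09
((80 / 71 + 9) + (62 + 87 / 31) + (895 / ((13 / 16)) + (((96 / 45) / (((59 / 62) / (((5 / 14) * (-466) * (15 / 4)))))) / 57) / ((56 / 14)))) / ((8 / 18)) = 591234560823 / 224526211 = 2633.25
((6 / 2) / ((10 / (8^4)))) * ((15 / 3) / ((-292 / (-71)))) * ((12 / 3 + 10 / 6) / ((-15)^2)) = 617984 / 16425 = 37.62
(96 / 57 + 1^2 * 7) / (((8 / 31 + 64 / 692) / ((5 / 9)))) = 13.76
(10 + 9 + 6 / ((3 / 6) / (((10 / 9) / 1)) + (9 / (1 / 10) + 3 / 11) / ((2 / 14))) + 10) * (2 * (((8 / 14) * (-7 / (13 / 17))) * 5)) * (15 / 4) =-3430405350 / 602849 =-5690.32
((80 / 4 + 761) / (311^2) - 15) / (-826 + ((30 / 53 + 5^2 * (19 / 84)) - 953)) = 6455551368 / 763362077773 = 0.01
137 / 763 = 0.18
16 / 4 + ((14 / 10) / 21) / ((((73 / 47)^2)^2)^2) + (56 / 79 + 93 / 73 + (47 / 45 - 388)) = -218446011191468391167 / 573393125336691591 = -380.97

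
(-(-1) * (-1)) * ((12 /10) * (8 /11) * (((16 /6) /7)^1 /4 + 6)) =-5.32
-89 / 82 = -1.09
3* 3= 9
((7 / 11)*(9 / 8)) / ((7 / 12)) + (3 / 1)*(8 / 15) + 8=1191 / 110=10.83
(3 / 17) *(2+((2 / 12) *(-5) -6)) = -29 / 34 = -0.85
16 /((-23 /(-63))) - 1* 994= -21854 /23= -950.17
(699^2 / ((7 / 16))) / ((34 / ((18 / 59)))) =70358544 / 7021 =10021.16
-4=-4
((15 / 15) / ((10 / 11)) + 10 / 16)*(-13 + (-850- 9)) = -7521 / 5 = -1504.20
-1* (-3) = 3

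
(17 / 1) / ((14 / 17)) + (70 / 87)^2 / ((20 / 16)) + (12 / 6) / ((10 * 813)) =3038380277 / 143583930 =21.16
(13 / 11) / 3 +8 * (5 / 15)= 101 / 33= 3.06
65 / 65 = 1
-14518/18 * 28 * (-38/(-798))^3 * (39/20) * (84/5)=-53924/675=-79.89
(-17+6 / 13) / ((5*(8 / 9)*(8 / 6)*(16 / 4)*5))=-1161 / 8320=-0.14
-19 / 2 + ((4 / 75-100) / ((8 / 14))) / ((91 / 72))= -147.89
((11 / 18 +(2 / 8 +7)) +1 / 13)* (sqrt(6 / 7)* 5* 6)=18575* sqrt(42) / 546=220.48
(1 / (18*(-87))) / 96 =-1 / 150336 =-0.00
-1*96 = -96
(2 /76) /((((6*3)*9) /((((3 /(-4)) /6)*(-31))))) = 31 /49248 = 0.00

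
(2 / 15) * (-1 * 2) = -4 / 15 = -0.27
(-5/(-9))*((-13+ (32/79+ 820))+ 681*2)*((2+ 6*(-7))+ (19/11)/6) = -2245974215/46926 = -47862.04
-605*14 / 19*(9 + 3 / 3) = -84700 / 19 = -4457.89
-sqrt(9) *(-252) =756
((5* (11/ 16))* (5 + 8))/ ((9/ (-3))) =-715/ 48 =-14.90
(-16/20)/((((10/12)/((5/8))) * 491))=-3/2455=-0.00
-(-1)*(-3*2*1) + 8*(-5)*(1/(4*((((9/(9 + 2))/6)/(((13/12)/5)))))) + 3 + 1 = -161/9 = -17.89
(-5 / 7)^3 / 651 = -125 / 223293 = -0.00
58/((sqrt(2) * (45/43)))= 1247 * sqrt(2)/45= 39.19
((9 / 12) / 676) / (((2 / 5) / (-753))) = -11295 / 5408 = -2.09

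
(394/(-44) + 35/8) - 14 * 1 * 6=-7795/88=-88.58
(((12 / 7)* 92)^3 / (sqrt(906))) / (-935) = -224262144* sqrt(906) / 48426455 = -139.39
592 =592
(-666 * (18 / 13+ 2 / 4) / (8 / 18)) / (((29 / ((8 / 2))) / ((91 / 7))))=-146853 / 29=-5063.90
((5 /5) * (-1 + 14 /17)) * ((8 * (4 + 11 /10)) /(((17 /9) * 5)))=-0.76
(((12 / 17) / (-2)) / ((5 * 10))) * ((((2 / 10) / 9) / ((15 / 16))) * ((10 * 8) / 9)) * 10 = -512 / 34425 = -0.01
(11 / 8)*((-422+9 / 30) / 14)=-41.42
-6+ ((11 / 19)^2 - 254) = -93739 / 361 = -259.66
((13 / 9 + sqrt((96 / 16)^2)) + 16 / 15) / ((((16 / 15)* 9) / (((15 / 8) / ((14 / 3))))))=0.36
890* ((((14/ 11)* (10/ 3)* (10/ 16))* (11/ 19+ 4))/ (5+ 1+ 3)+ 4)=8954735/ 1881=4760.62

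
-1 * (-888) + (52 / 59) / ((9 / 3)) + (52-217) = 128023 / 177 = 723.29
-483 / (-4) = 483 / 4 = 120.75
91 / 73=1.25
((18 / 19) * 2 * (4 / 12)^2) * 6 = 1.26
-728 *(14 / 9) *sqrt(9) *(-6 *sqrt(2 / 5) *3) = 61152 *sqrt(10) / 5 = 38675.92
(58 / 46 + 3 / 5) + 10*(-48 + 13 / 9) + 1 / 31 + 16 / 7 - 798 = -282849713 / 224595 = -1259.38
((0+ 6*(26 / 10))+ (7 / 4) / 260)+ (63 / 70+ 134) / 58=540847 / 30160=17.93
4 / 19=0.21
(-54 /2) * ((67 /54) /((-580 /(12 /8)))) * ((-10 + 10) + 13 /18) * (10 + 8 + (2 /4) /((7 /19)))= 236041 /194880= 1.21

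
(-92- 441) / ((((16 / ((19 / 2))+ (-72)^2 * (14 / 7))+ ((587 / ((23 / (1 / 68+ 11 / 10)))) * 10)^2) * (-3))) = 6192903548 / 3182626150281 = 0.00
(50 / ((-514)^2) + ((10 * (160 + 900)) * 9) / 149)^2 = 158814258345086055625 / 387404821490404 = 409943.94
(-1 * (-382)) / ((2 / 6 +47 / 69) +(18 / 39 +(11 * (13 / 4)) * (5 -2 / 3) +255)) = 1370616 / 1476077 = 0.93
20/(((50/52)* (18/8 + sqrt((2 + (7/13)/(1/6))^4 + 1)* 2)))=-106932384/6839612635 + 562432* sqrt(21409937)/6839612635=0.36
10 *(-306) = -3060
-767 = -767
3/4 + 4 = 19/4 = 4.75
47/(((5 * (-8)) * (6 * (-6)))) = 47/1440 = 0.03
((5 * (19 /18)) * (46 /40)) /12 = 437 /864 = 0.51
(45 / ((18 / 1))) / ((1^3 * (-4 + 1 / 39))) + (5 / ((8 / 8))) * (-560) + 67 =-2733.63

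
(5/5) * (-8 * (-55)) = 440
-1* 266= -266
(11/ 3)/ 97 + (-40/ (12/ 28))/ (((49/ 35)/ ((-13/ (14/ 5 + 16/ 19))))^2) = -36984401717/ 60965373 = -606.65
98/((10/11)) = 539/5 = 107.80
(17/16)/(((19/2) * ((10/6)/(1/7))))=51/5320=0.01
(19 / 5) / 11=19 / 55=0.35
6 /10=0.60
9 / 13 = 0.69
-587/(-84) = 587/84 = 6.99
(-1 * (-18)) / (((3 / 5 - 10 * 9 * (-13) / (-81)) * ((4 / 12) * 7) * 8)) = -1215 / 17444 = -0.07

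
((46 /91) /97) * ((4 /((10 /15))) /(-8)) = -69 /17654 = -0.00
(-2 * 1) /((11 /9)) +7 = 59 /11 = 5.36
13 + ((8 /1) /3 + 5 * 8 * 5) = 647 /3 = 215.67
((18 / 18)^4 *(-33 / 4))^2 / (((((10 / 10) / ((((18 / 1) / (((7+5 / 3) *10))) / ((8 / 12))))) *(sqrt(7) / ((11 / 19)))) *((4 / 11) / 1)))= 10673289 *sqrt(7) / 2213120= 12.76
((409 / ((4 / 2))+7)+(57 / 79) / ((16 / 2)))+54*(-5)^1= -58.41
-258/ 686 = -129/ 343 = -0.38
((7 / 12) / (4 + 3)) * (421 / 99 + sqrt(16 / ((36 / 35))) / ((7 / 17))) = 421 / 1188 + 17 * sqrt(35) / 126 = 1.15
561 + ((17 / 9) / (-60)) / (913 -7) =274463623 / 489240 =561.00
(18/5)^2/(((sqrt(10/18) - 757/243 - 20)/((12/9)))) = -147412548/196986775 - 2125764 * sqrt(5)/196986775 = -0.77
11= 11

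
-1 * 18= -18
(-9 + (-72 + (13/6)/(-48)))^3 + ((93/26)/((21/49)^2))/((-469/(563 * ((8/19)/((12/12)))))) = -532339.81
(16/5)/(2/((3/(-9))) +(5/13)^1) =-208/365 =-0.57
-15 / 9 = -5 / 3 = -1.67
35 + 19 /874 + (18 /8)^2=14751 /368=40.08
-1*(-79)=79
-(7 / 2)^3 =-343 / 8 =-42.88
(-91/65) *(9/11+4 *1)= -371/55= -6.75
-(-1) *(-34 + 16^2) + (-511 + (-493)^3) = -119823446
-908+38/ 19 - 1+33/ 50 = -45317/ 50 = -906.34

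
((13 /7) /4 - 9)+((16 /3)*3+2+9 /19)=5287 /532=9.94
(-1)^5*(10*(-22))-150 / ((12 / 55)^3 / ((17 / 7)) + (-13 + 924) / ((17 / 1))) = 32923282370 / 151579721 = 217.20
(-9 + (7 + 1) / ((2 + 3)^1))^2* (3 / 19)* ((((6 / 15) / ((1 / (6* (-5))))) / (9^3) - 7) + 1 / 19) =-44016088 / 731025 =-60.21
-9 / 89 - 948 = -84381 / 89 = -948.10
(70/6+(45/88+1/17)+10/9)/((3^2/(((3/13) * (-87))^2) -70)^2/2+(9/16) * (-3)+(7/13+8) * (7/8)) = 29743838157618/5468844952587929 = 0.01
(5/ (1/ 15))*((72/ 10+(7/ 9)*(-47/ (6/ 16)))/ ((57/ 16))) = -975040/ 513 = -1900.66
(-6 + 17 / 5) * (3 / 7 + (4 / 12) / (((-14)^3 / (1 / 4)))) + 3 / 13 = -1890839 / 2140320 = -0.88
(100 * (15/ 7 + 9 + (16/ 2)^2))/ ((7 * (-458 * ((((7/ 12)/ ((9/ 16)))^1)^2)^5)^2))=278721865659546538106485898296575/ 112719142403498654382565692425633792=0.00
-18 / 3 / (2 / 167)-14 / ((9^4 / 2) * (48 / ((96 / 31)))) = -101898947 / 203391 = -501.00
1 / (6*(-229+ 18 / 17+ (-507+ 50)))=-17 / 69864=-0.00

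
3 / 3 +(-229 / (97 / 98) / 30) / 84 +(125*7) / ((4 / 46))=175707107 / 17460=10063.41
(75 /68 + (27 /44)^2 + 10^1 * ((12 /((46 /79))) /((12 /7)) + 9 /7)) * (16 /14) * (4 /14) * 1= 712979173 /16227673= 43.94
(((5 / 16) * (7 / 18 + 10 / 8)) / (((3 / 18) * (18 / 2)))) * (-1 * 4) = -1.37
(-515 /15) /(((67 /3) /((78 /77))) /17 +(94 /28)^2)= -13384644 /4899283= -2.73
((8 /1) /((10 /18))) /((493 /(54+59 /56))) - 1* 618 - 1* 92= -12223303 /17255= -708.39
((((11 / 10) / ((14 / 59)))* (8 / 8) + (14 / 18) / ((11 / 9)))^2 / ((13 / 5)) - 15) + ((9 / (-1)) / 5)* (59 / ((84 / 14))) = -135715271 / 6166160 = -22.01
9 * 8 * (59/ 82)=2124/ 41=51.80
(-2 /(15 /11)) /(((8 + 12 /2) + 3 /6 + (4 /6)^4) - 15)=1188 /245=4.85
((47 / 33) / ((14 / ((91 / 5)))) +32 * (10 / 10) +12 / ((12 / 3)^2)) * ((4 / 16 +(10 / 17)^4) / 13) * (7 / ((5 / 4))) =19745943539 / 3583050900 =5.51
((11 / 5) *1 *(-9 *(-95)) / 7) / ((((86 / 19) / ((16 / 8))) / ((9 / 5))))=321651 / 1505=213.72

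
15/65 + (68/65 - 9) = -502/65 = -7.72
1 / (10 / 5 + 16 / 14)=7 / 22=0.32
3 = 3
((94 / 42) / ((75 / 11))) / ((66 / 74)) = 1739 / 4725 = 0.37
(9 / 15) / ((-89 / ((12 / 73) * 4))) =-144 / 32485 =-0.00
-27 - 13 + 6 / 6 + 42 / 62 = -1188 / 31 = -38.32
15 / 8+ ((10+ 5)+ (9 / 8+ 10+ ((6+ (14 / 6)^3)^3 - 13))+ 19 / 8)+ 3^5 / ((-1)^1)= 994773185 / 157464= 6317.46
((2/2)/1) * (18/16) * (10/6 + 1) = 3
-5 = -5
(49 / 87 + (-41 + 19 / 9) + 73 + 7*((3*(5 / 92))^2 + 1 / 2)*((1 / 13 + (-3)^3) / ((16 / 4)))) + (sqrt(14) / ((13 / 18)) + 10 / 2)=18*sqrt(14) / 13 + 853748395 / 57436704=20.04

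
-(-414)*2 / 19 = 828 / 19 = 43.58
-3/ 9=-1/ 3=-0.33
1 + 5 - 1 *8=-2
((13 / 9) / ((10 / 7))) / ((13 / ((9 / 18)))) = 7 / 180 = 0.04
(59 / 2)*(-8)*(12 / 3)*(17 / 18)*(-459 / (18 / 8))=545632 / 3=181877.33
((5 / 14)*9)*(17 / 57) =255 / 266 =0.96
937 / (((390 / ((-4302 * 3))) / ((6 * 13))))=-12092922 / 5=-2418584.40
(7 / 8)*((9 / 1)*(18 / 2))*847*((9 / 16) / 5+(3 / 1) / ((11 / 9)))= 154102.63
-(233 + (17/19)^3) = -1603060/6859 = -233.72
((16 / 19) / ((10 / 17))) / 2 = 68 / 95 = 0.72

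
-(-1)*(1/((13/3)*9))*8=8/39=0.21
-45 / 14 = -3.21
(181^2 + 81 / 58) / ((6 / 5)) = 9501095 / 348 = 27302.00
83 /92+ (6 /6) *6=635 /92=6.90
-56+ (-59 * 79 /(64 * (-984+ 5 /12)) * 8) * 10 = -591053 /11803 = -50.08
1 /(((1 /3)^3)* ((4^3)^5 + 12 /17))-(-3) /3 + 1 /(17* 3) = 949187796449 /930934162020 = 1.02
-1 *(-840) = 840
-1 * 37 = -37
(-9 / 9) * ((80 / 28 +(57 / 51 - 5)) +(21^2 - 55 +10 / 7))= -45982 / 119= -386.40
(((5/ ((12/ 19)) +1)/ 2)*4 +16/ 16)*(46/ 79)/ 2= 5.48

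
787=787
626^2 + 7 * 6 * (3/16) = 3135071/8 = 391883.88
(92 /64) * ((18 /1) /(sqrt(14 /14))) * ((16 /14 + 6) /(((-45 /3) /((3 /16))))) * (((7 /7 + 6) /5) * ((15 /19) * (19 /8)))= -3105 /512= -6.06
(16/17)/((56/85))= 10/7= 1.43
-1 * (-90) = 90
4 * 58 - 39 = 193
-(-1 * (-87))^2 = -7569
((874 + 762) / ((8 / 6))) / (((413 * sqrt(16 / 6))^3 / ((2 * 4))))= 3681 * sqrt(6) / 281779988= 0.00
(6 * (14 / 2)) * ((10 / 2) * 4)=840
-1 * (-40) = 40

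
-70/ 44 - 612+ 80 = -11739/ 22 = -533.59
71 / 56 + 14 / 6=605 / 168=3.60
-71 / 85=-0.84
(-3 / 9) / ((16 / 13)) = -13 / 48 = -0.27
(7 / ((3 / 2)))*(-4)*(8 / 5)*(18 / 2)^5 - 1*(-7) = -8817949 / 5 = -1763589.80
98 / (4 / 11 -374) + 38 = 77551 / 2055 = 37.74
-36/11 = -3.27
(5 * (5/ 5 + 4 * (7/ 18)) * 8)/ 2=460/ 9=51.11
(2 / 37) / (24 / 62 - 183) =-62 / 209457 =-0.00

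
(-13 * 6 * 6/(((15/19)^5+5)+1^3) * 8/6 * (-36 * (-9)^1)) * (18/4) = -750911687136/5205323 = -144258.42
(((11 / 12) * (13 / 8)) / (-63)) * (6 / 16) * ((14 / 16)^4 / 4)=-49049 / 37748736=-0.00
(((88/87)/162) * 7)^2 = 0.00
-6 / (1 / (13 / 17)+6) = -78 / 95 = -0.82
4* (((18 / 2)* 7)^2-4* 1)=15860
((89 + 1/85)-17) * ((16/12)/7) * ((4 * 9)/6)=48968/595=82.30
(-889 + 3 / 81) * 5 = -4444.81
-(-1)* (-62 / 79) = -62 / 79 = -0.78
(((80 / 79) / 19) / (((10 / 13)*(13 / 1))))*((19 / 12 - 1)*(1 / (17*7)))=2 / 76551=0.00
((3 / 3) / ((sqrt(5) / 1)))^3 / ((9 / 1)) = sqrt(5) / 225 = 0.01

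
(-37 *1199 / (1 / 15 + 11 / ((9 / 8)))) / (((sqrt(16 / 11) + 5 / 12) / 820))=-2277204.78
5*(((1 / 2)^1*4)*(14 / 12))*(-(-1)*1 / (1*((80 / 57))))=133 / 16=8.31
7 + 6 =13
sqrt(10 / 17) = sqrt(170) / 17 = 0.77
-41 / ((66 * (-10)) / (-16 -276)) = -2993 / 165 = -18.14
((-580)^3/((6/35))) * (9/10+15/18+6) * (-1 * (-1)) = -79215472000/9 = -8801719111.11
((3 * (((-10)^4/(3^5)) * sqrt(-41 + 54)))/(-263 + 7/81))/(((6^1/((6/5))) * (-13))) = 125 * sqrt(13)/17303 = 0.03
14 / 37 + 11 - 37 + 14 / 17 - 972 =-626986 / 629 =-996.80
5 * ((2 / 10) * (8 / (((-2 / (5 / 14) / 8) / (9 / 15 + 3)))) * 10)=-2880 / 7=-411.43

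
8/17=0.47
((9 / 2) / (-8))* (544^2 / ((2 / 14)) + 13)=-18644085 / 16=-1165255.31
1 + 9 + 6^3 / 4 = 64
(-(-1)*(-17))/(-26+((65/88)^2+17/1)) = 131648/65471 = 2.01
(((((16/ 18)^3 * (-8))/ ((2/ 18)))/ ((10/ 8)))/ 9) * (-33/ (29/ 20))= 720896/ 7047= 102.30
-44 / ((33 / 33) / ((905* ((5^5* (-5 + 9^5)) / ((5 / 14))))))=-20572405700000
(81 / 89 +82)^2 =54449641 / 7921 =6874.09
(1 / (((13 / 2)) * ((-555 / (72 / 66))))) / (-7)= 8 / 185185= 0.00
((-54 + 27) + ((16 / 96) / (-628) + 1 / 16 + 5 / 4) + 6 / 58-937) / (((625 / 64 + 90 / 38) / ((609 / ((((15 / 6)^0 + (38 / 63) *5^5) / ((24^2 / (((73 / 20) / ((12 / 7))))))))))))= -126009491263488 / 18182910883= -6930.11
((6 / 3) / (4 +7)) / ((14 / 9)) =9 / 77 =0.12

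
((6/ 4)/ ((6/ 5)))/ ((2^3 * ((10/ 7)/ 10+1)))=35/ 256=0.14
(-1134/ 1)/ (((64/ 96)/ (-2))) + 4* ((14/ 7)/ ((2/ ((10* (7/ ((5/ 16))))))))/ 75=256046/ 75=3413.95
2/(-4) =-1/2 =-0.50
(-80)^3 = -512000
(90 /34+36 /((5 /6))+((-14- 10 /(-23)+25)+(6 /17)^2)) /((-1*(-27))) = 1907902 /897345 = 2.13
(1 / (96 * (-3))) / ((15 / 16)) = -1 / 270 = -0.00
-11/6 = -1.83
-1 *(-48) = 48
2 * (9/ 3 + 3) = 12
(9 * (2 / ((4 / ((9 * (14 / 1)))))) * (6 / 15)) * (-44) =-9979.20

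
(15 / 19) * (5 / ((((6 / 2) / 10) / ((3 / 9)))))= 4.39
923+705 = 1628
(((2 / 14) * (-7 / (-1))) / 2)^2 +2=9 / 4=2.25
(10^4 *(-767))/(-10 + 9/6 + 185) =-15340000/353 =-43456.09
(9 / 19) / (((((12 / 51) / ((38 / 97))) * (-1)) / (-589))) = 90117 / 194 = 464.52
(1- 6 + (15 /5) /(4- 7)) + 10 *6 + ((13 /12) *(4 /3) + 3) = 526 /9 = 58.44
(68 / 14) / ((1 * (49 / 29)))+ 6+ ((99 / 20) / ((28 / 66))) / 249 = 10159441 / 1138760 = 8.92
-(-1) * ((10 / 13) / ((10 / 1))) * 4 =4 / 13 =0.31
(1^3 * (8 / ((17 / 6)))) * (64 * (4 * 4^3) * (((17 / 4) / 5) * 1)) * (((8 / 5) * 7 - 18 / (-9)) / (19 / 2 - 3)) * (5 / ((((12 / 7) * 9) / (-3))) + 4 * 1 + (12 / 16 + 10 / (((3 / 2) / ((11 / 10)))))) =11534336 / 13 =887256.62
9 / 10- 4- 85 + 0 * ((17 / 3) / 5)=-881 / 10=-88.10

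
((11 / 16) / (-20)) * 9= -99 / 320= -0.31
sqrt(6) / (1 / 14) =14 * sqrt(6) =34.29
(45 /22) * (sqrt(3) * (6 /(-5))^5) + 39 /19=39 /19 - 34992 * sqrt(3) /6875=-6.76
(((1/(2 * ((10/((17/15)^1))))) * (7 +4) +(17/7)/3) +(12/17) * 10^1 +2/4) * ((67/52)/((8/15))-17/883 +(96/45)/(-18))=447696372891/21856016000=20.48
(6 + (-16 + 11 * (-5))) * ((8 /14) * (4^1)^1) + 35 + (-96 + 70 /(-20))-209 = -5909 /14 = -422.07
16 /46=8 /23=0.35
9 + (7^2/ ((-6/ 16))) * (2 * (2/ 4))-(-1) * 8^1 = -341/ 3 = -113.67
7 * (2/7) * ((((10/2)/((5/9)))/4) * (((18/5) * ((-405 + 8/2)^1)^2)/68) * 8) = 26049762/85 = 306467.79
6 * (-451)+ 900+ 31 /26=-46925 /26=-1804.81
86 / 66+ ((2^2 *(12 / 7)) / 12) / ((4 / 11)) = 664 / 231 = 2.87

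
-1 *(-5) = 5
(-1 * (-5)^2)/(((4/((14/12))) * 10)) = -35/48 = -0.73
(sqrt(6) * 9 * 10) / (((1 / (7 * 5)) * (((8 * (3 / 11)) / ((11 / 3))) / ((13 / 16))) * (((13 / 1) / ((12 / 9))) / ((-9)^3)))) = -5145525 * sqrt(6) / 16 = -787744.42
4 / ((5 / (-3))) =-12 / 5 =-2.40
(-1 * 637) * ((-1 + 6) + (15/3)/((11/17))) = -89180/11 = -8107.27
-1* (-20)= 20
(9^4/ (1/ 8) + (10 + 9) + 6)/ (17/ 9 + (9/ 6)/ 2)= 1890468/ 95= 19899.66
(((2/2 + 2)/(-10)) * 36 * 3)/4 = -81/10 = -8.10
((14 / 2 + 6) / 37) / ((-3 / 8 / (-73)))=7592 / 111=68.40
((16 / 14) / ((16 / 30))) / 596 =15 / 4172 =0.00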